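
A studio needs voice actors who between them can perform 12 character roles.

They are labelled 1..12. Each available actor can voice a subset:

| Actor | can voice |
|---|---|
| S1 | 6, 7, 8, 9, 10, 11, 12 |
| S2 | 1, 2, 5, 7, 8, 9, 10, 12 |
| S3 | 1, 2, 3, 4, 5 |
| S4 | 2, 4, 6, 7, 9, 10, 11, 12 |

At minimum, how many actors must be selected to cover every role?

Take {S1, S3}. Their union is {1, 2, 3, 4, 5, 6, 7, 8, 9, 10, 11, 12}, which is all 12 roles.
No single actor has all 12 roles (the largest, S2, has 8), so 2 is optimal.

2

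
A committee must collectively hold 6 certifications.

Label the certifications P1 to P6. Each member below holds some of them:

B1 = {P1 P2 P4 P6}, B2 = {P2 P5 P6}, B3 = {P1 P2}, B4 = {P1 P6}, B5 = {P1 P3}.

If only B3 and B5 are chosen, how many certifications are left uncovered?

3

Union of B3, B5 = {P1, P2, P3}.
Not covered: P4, P5, P6 — 3 certifications.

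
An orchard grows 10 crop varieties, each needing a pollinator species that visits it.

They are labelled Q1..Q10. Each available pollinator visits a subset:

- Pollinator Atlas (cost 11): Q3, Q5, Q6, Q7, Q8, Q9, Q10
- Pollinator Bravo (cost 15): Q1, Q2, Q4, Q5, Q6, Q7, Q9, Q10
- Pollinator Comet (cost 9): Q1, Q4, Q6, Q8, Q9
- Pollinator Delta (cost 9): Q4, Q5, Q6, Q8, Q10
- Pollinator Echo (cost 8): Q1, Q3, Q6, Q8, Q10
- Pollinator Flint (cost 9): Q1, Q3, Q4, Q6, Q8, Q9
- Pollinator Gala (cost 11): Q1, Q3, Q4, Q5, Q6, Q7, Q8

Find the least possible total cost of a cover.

23

Bravo, Echo together cover every variety (Bravo ∪ Echo = {Q1, Q2, Q3, Q4, Q5, Q6, Q7, Q8, Q9, Q10}); total cost 15 + 8 = 23.
The greedy pick Flint, Atlas, Bravo costs 35; no covering selection beats 23.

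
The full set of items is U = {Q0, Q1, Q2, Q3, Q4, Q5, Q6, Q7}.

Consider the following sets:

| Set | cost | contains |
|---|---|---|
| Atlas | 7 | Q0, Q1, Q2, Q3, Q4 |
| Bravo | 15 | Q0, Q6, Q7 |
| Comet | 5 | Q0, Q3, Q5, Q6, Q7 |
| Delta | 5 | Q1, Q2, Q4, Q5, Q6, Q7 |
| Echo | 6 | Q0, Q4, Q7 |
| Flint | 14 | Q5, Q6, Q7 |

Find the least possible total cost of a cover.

Comet, Delta together cover every item (Comet ∪ Delta = {Q0, Q1, Q2, Q3, Q4, Q5, Q6, Q7}); total cost 5 + 5 = 10.
No covering selection has total cost below 10.

10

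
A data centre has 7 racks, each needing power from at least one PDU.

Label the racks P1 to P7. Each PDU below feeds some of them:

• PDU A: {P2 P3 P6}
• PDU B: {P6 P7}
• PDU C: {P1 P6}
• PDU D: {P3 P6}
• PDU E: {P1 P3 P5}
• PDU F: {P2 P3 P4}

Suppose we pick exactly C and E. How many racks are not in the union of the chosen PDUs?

3

Union of C, E = {P1, P3, P5, P6}.
Not covered: P2, P4, P7 — 3 racks.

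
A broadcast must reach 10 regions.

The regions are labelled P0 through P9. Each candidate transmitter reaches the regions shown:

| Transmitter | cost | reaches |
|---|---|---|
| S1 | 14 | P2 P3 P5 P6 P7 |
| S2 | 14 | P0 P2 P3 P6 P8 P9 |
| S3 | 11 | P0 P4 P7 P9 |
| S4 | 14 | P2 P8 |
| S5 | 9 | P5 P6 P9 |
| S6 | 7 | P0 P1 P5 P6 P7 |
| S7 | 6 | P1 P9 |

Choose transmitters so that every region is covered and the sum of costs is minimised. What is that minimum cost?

S2, S3, S6 together cover every region (S2 ∪ S3 ∪ S6 = {P0, P1, P2, P3, P4, P5, P6, P7, P8, P9}); total cost 14 + 11 + 7 = 32.
No covering selection has total cost below 32.

32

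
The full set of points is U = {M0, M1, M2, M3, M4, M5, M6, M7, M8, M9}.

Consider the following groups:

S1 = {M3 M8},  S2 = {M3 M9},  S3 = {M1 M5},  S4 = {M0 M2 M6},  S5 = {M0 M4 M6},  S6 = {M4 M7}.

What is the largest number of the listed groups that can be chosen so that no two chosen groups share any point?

S1, S3, S4, S6 are pairwise disjoint (S1={M3,M8}; S3={M1,M5}; S4={M0,M2,M6}; S6={M4,M7}).
Every remaining group overlaps one of these, and no 5 of the listed groups are pairwise disjoint, so 4 is the maximum.

4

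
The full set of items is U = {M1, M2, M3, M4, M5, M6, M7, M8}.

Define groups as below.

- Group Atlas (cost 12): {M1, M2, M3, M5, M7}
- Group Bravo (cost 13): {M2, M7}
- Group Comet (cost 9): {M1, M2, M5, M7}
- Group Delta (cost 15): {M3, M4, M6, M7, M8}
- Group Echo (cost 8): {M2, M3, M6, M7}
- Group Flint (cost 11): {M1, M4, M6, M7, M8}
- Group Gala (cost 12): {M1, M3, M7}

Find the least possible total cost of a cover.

23

Atlas, Flint together cover every item (Atlas ∪ Flint = {M1, M2, M3, M4, M5, M6, M7, M8}); total cost 12 + 11 = 23.
The greedy pick Echo, Flint, Comet costs 28; no covering selection beats 23.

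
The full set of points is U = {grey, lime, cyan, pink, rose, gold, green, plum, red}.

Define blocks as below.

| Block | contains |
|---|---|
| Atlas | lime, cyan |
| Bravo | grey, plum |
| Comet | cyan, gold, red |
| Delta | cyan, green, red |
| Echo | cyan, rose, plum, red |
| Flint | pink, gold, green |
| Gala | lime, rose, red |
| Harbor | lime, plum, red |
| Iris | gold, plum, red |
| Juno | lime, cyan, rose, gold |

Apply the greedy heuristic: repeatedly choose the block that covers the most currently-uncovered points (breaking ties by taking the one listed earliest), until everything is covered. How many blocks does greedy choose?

4

Greedy: pick Echo (covers 4 new) → pick Flint (covers 3 new) → pick Atlas (covers 1 new) → pick Bravo (covers 1 new). Total picks: 4.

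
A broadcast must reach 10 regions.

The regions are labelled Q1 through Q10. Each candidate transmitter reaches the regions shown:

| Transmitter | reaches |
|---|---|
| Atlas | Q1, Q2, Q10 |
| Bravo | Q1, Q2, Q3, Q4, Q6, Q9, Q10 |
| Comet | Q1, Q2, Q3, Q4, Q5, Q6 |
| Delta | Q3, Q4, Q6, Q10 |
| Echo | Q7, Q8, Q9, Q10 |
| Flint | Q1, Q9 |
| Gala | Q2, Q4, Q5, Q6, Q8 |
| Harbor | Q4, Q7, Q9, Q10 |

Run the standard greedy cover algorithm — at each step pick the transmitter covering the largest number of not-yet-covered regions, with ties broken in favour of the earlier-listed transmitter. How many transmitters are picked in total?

Greedy: pick Bravo (covers 7 new) → pick Echo (covers 2 new) → pick Comet (covers 1 new). Total picks: 3.
(The true minimum cover uses only 2 transmitters, so greedy is not optimal here.)

3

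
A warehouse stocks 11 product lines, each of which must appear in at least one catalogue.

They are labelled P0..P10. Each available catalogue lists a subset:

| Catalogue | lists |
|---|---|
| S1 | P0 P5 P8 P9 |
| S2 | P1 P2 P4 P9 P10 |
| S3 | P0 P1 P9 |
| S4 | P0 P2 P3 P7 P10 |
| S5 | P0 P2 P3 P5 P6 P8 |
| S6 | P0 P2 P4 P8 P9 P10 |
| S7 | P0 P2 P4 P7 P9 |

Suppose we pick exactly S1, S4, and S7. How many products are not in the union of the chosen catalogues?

Union of S1, S4, S7 = {P0, P2, P3, P4, P5, P7, P8, P9, P10}.
Not covered: P1, P6 — 2 products.

2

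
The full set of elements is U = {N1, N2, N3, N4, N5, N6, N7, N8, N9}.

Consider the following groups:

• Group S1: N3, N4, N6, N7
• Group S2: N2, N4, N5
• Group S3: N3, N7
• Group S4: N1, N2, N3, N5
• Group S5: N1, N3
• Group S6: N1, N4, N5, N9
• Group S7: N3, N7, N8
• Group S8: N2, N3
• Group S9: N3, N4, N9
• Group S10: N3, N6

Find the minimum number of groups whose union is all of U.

S1, S6, S7, and S8 cover everything between them: the union {N1, N2, N3, N4, N5, N6, N7, N8, N9} is all of U.
No 3 of the 10 groups cover everything (all 120 combinations miss at least one element), so 4 is optimal.

4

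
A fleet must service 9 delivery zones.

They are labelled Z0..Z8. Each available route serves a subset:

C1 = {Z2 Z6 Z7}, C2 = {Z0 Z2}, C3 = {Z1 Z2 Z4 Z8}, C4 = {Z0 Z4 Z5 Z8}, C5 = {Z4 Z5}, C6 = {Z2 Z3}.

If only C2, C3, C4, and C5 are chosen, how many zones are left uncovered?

Union of C2, C3, C4, C5 = {Z0, Z1, Z2, Z4, Z5, Z8}.
Not covered: Z3, Z6, Z7 — 3 zones.

3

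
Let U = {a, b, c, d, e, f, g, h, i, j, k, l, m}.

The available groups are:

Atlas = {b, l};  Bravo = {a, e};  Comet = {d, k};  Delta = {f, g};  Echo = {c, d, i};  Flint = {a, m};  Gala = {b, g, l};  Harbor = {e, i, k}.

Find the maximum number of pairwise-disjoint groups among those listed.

Atlas, Bravo, Delta, Echo are pairwise disjoint (Atlas={b,l}; Bravo={a,e}; Delta={f,g}; Echo={c,d,i}).
Every remaining group overlaps one of these, and no 5 of the listed groups are pairwise disjoint, so 4 is the maximum.

4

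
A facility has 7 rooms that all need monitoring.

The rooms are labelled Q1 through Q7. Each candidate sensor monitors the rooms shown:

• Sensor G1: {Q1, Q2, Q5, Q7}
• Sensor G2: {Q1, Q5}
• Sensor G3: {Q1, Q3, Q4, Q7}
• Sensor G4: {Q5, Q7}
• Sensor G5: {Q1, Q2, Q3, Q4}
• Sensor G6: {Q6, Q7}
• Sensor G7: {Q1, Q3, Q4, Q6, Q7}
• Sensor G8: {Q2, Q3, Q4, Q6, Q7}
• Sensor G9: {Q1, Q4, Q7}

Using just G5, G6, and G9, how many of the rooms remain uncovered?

Union of G5, G6, G9 = {Q1, Q2, Q3, Q4, Q6, Q7}.
Not covered: Q5 — 1 room.

1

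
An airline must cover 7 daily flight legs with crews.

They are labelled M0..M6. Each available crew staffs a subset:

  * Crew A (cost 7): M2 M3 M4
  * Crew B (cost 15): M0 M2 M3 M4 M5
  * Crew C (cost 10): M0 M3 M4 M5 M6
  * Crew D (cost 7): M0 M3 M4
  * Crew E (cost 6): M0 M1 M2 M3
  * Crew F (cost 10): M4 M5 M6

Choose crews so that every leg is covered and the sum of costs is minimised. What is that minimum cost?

16

C, E together cover every leg (C ∪ E = {M0, M1, M2, M3, M4, M5, M6}); total cost 10 + 6 = 16.
No covering selection has total cost below 16.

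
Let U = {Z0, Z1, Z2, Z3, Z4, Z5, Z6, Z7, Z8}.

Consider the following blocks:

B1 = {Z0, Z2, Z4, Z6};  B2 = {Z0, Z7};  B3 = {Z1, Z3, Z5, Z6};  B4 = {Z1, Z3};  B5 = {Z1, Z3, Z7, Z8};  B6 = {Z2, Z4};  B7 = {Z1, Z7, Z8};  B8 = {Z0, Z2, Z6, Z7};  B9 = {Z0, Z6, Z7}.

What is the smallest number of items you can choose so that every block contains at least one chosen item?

The 3 items {Z3, Z4, Z7} hit every block.
The blocks B4, B6, B9 are pairwise disjoint, so any hitting set needs a separate item for each — at least 3. Hence 3 is optimal.

3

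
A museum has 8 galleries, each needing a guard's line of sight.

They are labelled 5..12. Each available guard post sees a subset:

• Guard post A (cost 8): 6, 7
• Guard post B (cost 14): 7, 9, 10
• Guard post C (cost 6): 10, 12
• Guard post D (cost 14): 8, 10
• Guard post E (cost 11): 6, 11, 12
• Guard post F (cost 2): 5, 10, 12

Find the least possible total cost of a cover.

B, D, E, F together cover every gallery (B ∪ D ∪ E ∪ F = {5, 6, 7, 8, 9, 10, 11, 12}); total cost 14 + 14 + 11 + 2 = 41.
The greedy pick F, A, E, B, D costs 49; no covering selection beats 41.

41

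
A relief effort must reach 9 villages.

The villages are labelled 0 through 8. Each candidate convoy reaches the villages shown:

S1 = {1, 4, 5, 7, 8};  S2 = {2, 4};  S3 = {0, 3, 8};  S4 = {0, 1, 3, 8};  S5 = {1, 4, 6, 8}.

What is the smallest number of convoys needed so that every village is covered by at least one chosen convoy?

S1 and S2 and S3 and S5 together: S1 ∪ S2 ∪ S3 ∪ S5 = {0, 1, 2, 3, 4, 5, 6, 7, 8} — every village is covered.
Only S5 contains 6, so S5 is forced; the remaining 5 villages need at least 3 more convoys (each remaining convoy adds at most 2) — so at least 4 convoys are needed, and 4 is optimal.

4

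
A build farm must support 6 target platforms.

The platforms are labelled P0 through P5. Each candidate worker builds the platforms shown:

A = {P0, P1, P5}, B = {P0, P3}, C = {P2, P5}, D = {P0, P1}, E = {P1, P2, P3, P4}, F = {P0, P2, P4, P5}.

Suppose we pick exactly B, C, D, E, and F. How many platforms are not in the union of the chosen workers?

Union of B, C, D, E, F = {P0, P1, P2, P3, P4, P5} — that's every platform, so 0 are uncovered.

0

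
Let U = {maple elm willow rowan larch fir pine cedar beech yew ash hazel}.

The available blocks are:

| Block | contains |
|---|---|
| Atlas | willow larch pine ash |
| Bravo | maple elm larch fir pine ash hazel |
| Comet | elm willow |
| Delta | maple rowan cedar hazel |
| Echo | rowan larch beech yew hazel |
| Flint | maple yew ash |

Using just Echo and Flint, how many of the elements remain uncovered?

Union of Echo, Flint = {maple, rowan, larch, beech, yew, ash, hazel}.
Not covered: elm, willow, fir, pine, cedar — 5 elements.

5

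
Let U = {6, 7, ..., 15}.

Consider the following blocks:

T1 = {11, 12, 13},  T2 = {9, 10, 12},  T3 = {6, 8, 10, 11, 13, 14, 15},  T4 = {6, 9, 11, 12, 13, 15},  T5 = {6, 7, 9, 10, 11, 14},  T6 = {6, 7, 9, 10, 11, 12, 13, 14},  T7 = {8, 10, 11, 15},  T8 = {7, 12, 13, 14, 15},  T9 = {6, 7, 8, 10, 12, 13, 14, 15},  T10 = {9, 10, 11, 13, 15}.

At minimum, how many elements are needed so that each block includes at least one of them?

Take H = {11, 12}. Each listed block contains at least one of these, so H is a hitting set of size 2.
No single element lies in every block, so at least 2 are needed and 2 is optimal.

2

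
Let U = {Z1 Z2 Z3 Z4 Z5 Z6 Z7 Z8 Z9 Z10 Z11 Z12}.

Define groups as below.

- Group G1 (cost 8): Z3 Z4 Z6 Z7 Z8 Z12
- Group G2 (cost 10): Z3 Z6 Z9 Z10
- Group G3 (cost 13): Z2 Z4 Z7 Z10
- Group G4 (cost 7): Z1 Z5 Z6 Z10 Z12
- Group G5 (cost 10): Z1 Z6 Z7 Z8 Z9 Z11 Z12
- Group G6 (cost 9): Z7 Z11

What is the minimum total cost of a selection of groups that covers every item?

38

G1, G3, G4, G5 together cover every item (G1 ∪ G3 ∪ G4 ∪ G5 = {Z1, Z2, Z3, Z4, Z5, Z6, Z7, Z8, Z9, Z10, Z11, Z12}); total cost 8 + 13 + 7 + 10 = 38.
No covering selection has total cost below 38.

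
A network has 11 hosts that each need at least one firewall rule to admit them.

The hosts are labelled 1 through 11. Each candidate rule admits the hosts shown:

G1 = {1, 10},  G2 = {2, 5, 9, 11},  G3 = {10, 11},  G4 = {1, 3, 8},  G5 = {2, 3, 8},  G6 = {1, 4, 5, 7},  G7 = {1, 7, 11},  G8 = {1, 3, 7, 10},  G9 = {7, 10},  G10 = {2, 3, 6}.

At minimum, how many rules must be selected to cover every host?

5

G1 and G2 and G5 and G6 and G10 together: G1 ∪ G2 ∪ G5 ∪ G6 ∪ G10 = {1, 2, 3, 4, 5, 6, 7, 8, 9, 10, 11} — every host is covered.
No 4 of the 10 rules cover everything (all 210 combinations miss at least one host), so 5 is optimal.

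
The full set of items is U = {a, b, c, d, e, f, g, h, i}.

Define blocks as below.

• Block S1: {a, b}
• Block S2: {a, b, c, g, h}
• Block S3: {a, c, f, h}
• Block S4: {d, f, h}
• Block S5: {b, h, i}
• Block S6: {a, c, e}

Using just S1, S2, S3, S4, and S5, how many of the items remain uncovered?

Union of S1, S2, S3, S4, S5 = {a, b, c, d, f, g, h, i}.
Not covered: e — 1 item.

1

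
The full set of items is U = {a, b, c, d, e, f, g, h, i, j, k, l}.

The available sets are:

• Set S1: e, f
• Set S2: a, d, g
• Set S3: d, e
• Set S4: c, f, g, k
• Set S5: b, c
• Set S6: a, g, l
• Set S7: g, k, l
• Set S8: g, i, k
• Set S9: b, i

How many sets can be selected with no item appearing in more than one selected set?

S3, S7, S9 are pairwise disjoint (S3={d,e}; S7={g,k,l}; S9={b,i}).
Every remaining set overlaps one of these, and no 4 of the listed sets are pairwise disjoint, so 3 is the maximum.

3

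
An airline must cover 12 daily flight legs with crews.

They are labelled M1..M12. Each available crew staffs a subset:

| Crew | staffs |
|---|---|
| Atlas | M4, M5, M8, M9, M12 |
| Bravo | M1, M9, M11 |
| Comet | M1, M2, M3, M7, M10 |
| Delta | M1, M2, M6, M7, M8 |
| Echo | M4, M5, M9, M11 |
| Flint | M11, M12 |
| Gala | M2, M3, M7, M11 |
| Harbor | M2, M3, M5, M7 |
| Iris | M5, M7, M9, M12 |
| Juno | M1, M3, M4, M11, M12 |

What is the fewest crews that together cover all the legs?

Atlas and Comet and Delta and Juno together: Atlas ∪ Comet ∪ Delta ∪ Juno = {M1, M2, M3, M4, M5, M6, M7, M8, M9, M10, M11, M12} — every leg is covered.
No 3 of the 10 crews cover everything (all 120 combinations miss at least one leg), so 4 is optimal.

4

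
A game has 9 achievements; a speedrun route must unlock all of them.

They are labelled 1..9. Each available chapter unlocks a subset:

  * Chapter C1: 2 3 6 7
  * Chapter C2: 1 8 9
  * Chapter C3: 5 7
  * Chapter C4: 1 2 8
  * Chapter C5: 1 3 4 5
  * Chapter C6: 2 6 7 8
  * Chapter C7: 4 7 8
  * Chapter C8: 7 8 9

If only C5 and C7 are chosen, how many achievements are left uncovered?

3

Union of C5, C7 = {1, 3, 4, 5, 7, 8}.
Not covered: 2, 6, 9 — 3 achievements.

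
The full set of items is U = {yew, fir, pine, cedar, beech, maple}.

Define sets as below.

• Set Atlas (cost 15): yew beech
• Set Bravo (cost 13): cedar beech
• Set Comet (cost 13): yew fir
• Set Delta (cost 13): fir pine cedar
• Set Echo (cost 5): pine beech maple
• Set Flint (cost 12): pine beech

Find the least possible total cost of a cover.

Bravo, Comet, Echo together cover every item (Bravo ∪ Comet ∪ Echo = {yew, fir, pine, cedar, beech, maple}); total cost 13 + 13 + 5 = 31.
No covering selection has total cost below 31.

31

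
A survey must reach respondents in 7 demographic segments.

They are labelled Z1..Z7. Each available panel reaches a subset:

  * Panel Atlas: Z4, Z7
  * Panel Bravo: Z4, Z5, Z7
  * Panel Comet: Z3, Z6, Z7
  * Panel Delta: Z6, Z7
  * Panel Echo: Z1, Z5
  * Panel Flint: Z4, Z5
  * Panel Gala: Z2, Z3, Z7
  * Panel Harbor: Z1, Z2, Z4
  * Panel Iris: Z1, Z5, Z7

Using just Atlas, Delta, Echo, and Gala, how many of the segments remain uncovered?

Union of Atlas, Delta, Echo, Gala = {Z1, Z2, Z3, Z4, Z5, Z6, Z7} — that's every segment, so 0 are uncovered.

0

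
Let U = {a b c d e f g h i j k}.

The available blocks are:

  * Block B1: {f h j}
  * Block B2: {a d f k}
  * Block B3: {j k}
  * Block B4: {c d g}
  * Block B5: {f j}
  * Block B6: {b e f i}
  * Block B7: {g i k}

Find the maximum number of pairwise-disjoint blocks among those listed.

B3, B4, B6 are pairwise disjoint (B3={j,k}; B4={c,d,g}; B6={b,e,f,i}).
Every remaining block overlaps one of these, and no 4 of the listed blocks are pairwise disjoint, so 3 is the maximum.

3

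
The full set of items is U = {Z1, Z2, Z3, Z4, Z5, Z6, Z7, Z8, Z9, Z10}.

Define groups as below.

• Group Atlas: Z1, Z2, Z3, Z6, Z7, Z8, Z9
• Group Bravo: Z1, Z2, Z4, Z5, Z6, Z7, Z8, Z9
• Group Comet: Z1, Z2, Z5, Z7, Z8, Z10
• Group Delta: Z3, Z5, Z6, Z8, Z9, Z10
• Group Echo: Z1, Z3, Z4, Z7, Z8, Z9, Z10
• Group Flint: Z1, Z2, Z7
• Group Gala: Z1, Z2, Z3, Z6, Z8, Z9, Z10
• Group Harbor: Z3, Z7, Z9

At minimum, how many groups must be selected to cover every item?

2

Bravo and Echo cover everything between them: the union {Z1, Z2, Z3, Z4, Z5, Z6, Z7, Z8, Z9, Z10} is all of U.
No single group has all 10 items (the largest, Bravo, has 8), so 2 is optimal.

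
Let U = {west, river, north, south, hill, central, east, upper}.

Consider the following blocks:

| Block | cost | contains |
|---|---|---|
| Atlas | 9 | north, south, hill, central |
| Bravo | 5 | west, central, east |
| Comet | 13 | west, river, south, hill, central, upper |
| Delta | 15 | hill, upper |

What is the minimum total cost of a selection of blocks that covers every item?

Atlas, Bravo, Comet together cover every item (Atlas ∪ Bravo ∪ Comet = {west, river, north, south, hill, central, east, upper}); total cost 9 + 5 + 13 = 27.
No covering selection has total cost below 27.

27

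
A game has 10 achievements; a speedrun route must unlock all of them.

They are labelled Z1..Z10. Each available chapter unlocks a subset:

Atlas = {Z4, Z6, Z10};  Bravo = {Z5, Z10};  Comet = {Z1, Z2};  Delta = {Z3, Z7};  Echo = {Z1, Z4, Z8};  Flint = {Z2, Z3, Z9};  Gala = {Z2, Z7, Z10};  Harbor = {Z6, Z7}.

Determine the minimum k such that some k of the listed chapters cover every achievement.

4

Bravo and Echo and Flint and Harbor together: Bravo ∪ Echo ∪ Flint ∪ Harbor = {Z1, Z2, Z3, Z4, Z5, Z6, Z7, Z8, Z9, Z10} — every achievement is covered.
Each chapter has at most 3 achievements, and 3·3 = 9 < 10 — so at least 4 chapters are needed, and 4 is optimal.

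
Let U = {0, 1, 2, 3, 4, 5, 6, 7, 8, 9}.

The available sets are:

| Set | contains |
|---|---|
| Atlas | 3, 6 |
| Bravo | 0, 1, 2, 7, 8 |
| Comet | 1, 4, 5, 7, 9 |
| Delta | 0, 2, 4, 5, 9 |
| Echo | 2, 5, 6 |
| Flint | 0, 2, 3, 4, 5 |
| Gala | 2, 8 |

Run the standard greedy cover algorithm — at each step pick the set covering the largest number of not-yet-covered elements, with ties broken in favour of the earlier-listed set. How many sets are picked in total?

Greedy: pick Bravo (covers 5 new) → pick Comet (covers 3 new) → pick Atlas (covers 2 new). Total picks: 3.

3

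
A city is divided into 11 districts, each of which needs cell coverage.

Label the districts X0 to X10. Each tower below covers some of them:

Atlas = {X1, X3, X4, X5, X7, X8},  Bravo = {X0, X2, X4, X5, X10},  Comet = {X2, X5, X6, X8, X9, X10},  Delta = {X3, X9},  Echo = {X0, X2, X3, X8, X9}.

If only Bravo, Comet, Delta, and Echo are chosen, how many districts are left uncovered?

2

Union of Bravo, Comet, Delta, Echo = {X0, X2, X3, X4, X5, X6, X8, X9, X10}.
Not covered: X1, X7 — 2 districts.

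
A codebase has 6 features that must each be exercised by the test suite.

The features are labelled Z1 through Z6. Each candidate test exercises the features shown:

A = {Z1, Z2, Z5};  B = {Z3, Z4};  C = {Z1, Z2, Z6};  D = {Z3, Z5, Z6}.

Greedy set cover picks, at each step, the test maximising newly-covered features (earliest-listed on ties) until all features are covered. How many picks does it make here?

Greedy: pick A (covers 3 new) → pick B (covers 2 new) → pick C (covers 1 new). Total picks: 3.

3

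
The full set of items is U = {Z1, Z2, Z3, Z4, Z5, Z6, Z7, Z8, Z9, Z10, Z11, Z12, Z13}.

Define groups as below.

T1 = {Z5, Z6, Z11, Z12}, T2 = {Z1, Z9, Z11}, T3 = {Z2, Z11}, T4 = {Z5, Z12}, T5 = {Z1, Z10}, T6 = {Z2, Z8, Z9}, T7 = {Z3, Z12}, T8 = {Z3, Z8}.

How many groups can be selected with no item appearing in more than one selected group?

T3, T4, T5, T8 are pairwise disjoint (T3={Z2,Z11}; T4={Z5,Z12}; T5={Z1,Z10}; T8={Z3,Z8}).
Every remaining group overlaps one of these, and no 5 of the listed groups are pairwise disjoint, so 4 is the maximum.

4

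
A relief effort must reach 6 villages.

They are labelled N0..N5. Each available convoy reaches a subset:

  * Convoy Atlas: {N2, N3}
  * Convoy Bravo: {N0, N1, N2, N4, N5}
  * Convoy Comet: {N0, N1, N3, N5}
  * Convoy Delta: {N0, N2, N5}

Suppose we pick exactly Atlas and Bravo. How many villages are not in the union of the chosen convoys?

0

Union of Atlas, Bravo = {N0, N1, N2, N3, N4, N5} — that's every village, so 0 are uncovered.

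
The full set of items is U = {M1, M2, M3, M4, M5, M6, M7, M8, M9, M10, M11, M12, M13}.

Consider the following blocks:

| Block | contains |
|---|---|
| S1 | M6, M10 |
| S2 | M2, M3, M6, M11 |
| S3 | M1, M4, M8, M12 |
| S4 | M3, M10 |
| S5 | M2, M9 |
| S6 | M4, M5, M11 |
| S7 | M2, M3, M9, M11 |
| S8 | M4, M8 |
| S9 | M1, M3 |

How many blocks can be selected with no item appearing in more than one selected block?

S1, S5, S8, S9 are pairwise disjoint (S1={M6,M10}; S5={M2,M9}; S8={M4,M8}; S9={M1,M3}).
Every remaining block overlaps one of these, and no 5 of the listed blocks are pairwise disjoint, so 4 is the maximum.

4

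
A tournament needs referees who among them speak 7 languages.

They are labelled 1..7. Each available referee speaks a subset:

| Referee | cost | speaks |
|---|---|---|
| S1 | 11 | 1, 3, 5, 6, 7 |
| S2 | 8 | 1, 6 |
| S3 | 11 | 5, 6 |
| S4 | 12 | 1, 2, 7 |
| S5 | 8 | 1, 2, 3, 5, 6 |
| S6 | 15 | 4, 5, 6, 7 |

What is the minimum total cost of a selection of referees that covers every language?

23

S5, S6 together cover every language (S5 ∪ S6 = {1, 2, 3, 4, 5, 6, 7}); total cost 8 + 15 = 23.
No covering selection has total cost below 23.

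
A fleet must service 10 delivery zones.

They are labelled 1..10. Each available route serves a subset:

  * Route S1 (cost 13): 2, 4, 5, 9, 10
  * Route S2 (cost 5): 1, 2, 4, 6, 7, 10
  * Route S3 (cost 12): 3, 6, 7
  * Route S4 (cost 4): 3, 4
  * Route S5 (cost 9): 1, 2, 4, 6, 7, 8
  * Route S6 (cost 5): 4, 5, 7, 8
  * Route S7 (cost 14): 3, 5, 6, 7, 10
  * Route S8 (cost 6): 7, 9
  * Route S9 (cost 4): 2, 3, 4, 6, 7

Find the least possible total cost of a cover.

20

S2, S4, S6, S8 together cover every zone (S2 ∪ S4 ∪ S6 ∪ S8 = {1, 2, 3, 4, 5, 6, 7, 8, 9, 10}); total cost 5 + 4 + 5 + 6 = 20.
No covering selection has total cost below 20.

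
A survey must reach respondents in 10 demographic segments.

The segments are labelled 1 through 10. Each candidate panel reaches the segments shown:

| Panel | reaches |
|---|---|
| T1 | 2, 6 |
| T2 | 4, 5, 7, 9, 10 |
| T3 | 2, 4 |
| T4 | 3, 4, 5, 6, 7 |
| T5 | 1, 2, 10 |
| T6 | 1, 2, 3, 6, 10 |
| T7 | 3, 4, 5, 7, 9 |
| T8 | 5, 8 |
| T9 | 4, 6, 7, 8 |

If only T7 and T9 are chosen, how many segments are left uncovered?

Union of T7, T9 = {3, 4, 5, 6, 7, 8, 9}.
Not covered: 1, 2, 10 — 3 segments.

3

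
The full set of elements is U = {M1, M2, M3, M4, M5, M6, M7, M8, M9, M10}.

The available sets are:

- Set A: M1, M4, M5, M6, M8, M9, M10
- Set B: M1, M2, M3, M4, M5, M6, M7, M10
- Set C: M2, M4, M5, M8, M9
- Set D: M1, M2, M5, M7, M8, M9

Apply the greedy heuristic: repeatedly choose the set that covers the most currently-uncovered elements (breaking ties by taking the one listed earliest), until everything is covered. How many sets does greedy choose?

2

Greedy: pick B (covers 8 new) → pick A (covers 2 new). Total picks: 2.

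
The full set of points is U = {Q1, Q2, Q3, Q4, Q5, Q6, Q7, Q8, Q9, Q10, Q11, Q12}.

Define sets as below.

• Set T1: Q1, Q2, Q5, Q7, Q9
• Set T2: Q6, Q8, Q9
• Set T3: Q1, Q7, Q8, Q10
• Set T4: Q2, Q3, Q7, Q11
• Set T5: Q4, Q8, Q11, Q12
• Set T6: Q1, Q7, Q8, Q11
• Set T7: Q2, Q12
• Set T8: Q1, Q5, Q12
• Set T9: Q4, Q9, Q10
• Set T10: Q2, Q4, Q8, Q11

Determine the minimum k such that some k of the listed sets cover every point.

4

Take {T2, T4, T8, T9}. Their union is {Q1, Q2, Q3, Q4, Q5, Q6, Q7, Q8, Q9, Q10, Q11, Q12}, which is all 12 points.
Only T4 contains Q3, so T4 is forced; the remaining 8 points need at least 3 more sets (each remaining set adds at most 3) — so at least 4 sets are needed, and 4 is optimal.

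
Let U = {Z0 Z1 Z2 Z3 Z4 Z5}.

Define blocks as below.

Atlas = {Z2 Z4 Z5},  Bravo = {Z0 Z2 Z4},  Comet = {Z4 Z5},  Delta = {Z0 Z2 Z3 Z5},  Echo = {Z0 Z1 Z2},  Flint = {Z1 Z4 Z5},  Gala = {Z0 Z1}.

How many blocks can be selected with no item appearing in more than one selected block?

2

Comet, Gala are pairwise disjoint (Comet={Z4,Z5}; Gala={Z0,Z1}).
Every remaining block overlaps one of these, and no 3 of the listed blocks are pairwise disjoint, so 2 is the maximum.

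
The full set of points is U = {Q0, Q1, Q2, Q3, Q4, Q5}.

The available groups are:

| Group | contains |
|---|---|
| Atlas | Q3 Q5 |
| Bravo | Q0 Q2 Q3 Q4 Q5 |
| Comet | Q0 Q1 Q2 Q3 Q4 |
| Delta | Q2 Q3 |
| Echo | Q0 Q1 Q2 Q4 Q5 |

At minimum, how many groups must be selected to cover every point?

Bravo and Comet together: Bravo ∪ Comet = {Q0, Q1, Q2, Q3, Q4, Q5} — every point is covered.
No single group has all 6 points (the largest, Bravo, has 5), so 2 is optimal.

2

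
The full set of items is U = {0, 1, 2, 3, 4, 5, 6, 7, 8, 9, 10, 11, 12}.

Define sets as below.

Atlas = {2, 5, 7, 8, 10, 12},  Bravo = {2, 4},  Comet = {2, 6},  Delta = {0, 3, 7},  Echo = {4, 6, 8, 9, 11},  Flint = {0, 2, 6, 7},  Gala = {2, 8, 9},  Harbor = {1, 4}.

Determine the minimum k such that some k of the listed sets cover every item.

Atlas and Delta and Echo and Harbor together: Atlas ∪ Delta ∪ Echo ∪ Harbor = {0, 1, 2, 3, 4, 5, 6, 7, 8, 9, 10, 11, 12} — every item is covered.
No 3 of the 8 sets cover everything (all 56 combinations miss at least one item), so 4 is optimal.

4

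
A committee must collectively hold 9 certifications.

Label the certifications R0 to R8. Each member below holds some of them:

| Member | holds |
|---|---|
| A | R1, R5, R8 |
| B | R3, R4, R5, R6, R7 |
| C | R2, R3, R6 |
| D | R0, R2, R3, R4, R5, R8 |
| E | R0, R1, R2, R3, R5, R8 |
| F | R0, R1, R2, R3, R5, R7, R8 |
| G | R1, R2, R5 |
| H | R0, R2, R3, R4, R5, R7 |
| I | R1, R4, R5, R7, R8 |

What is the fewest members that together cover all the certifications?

2

B and F together: B ∪ F = {R0, R1, R2, R3, R4, R5, R6, R7, R8} — every certification is covered.
No single member has all 9 certifications (the largest, F, has 7), so 2 is optimal.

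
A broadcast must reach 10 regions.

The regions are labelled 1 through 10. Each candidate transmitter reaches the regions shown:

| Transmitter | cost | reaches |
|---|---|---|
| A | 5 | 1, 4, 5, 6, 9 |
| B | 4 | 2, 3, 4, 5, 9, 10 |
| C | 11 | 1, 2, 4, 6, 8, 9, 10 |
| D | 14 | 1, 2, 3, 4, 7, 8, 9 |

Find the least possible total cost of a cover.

A, B, D together cover every region (A ∪ B ∪ D = {1, 2, 3, 4, 5, 6, 7, 8, 9, 10}); total cost 5 + 4 + 14 = 23.
No covering selection has total cost below 23.

23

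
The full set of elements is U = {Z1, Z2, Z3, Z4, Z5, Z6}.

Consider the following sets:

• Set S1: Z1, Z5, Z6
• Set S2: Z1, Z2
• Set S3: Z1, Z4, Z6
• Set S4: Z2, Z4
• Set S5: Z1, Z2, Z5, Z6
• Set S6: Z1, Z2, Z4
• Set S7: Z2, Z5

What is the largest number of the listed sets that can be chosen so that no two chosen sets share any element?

S3, S7 are pairwise disjoint (S3={Z1,Z4,Z6}; S7={Z2,Z5}).
Every remaining set overlaps one of these, and no 3 of the listed sets are pairwise disjoint, so 2 is the maximum.

2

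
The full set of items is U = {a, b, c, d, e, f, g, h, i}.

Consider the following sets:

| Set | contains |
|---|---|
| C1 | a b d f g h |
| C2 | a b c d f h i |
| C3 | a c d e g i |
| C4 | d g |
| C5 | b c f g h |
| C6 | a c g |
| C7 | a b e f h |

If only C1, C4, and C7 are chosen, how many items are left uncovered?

2

Union of C1, C4, C7 = {a, b, d, e, f, g, h}.
Not covered: c, i — 2 items.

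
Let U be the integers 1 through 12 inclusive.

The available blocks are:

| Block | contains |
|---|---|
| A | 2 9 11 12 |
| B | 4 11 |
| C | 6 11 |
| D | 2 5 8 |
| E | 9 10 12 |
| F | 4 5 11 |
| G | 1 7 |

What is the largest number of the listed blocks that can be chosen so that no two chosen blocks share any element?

B, D, E, G are pairwise disjoint (B={4,11}; D={2,5,8}; E={9,10,12}; G={1,7}).
Every remaining block overlaps one of these, and no 5 of the listed blocks are pairwise disjoint, so 4 is the maximum.

4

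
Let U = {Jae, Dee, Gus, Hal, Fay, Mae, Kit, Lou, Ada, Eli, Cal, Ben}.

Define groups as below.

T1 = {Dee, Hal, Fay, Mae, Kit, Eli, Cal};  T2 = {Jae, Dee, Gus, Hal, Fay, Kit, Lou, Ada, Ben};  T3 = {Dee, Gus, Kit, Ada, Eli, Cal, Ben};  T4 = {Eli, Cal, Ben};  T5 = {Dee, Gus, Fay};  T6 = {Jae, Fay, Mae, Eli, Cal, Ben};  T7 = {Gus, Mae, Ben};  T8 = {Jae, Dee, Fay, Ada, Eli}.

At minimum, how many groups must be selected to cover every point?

2

Take {T2, T6}. Their union is {Jae, Dee, Gus, Hal, Fay, Mae, Kit, Lou, Ada, Eli, Cal, Ben}, which is all 12 points.
No single group has all 12 points (the largest, T2, has 9), so 2 is optimal.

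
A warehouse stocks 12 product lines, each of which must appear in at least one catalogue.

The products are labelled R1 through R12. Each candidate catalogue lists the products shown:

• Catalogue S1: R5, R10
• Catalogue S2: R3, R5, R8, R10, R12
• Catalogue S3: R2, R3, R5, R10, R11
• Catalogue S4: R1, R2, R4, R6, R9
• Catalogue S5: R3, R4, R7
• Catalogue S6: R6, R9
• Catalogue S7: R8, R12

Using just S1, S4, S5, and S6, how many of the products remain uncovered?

Union of S1, S4, S5, S6 = {R1, R2, R3, R4, R5, R6, R7, R9, R10}.
Not covered: R8, R11, R12 — 3 products.

3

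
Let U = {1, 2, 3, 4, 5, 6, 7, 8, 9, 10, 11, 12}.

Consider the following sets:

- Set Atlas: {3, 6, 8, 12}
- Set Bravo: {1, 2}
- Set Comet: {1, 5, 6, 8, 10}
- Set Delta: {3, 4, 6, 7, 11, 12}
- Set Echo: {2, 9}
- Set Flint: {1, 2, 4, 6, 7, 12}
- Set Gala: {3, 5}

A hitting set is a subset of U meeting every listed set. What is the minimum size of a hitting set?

Take H = {1, 3, 9}. Each listed set contains at least one of these, so H is a hitting set of size 3.
No choice of 2 points meets every set, so 3 is the minimum.

3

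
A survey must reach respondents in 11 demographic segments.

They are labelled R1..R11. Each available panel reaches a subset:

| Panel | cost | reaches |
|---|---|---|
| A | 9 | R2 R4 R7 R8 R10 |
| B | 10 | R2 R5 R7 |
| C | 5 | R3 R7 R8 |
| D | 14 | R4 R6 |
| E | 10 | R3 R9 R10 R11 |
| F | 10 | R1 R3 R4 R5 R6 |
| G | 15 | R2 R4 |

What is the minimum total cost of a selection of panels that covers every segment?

29

A, E, F together cover every segment (A ∪ E ∪ F = {R1, R2, R3, R4, R5, R6, R7, R8, R9, R10, R11}); total cost 9 + 10 + 10 = 29.
The greedy pick C, F, E, A costs 34; no covering selection beats 29.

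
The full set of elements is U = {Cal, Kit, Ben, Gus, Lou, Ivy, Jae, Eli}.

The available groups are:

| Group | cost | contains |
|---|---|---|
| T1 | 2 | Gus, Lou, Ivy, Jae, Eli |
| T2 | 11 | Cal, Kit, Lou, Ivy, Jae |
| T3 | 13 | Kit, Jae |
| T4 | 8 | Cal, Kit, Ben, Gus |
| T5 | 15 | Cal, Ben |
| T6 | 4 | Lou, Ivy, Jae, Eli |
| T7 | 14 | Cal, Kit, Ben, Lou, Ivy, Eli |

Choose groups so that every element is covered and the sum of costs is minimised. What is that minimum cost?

10

T1, T4 together cover every element (T1 ∪ T4 = {Cal, Kit, Ben, Gus, Lou, Ivy, Jae, Eli}); total cost 2 + 8 = 10.
No covering selection has total cost below 10.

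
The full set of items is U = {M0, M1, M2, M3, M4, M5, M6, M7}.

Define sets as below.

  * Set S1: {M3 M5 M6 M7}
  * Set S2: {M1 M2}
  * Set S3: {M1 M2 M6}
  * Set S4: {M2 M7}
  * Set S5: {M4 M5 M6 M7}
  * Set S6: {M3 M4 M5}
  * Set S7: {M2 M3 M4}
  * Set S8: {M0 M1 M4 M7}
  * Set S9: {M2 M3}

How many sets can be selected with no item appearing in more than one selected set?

S1, S2 are pairwise disjoint (S1={M3,M5,M6,M7}; S2={M1,M2}).
Every remaining set overlaps one of these, and no 3 of the listed sets are pairwise disjoint, so 2 is the maximum.

2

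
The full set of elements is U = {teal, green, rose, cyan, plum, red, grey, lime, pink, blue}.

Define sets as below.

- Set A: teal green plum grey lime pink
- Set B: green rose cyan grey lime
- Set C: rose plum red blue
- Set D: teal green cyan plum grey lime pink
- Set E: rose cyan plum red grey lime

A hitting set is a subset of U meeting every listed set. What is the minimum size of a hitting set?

2

The 2 elements {grey, blue} hit every set.
No single element lies in every set, so at least 2 are needed and 2 is optimal.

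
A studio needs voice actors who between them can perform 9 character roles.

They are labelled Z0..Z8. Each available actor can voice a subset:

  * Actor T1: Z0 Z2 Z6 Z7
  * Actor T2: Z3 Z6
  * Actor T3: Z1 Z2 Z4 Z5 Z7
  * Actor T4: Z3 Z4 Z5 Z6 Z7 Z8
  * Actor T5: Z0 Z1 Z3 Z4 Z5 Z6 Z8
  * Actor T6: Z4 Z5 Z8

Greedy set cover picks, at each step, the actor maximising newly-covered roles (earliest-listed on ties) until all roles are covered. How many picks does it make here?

2

Greedy: pick T5 (covers 7 new) → pick T1 (covers 2 new). Total picks: 2.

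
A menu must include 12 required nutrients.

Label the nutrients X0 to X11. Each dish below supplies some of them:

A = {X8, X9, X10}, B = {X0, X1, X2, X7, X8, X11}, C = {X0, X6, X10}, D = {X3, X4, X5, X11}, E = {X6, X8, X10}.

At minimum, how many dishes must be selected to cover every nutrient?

4

A and B and D and E together: A ∪ B ∪ D ∪ E = {X0, X1, X2, X3, X4, X5, X6, X7, X8, X9, X10, X11} — every nutrient is covered.
No 3 of the 5 dishes cover everything (all 10 combinations miss at least one nutrient), so 4 is optimal.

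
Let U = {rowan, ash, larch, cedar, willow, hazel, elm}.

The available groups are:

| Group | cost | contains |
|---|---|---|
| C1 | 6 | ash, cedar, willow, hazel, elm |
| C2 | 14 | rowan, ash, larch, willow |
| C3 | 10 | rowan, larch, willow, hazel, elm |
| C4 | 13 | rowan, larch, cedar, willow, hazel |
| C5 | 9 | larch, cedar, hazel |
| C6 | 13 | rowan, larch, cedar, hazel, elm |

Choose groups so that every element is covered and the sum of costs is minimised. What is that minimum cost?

16

C1, C3 together cover every element (C1 ∪ C3 = {rowan, ash, larch, cedar, willow, hazel, elm}); total cost 6 + 10 = 16.
No covering selection has total cost below 16.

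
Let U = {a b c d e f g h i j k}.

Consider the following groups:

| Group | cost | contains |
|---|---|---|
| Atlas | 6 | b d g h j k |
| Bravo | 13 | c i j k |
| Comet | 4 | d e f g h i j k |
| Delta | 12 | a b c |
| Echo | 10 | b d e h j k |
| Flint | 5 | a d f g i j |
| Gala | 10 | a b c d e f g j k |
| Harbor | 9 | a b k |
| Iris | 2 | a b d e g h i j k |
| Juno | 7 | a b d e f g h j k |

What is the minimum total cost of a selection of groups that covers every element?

Gala, Iris together cover every element (Gala ∪ Iris = {a, b, c, d, e, f, g, h, i, j, k}); total cost 10 + 2 = 12.
The greedy pick Iris, Comet, Gala costs 16; no covering selection beats 12.

12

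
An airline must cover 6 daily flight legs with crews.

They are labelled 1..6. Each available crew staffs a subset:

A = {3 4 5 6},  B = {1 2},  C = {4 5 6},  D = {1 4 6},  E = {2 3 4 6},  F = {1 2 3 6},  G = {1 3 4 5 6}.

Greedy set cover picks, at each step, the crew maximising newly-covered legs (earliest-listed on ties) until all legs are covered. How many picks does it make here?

2

Greedy: pick G (covers 5 new) → pick B (covers 1 new). Total picks: 2.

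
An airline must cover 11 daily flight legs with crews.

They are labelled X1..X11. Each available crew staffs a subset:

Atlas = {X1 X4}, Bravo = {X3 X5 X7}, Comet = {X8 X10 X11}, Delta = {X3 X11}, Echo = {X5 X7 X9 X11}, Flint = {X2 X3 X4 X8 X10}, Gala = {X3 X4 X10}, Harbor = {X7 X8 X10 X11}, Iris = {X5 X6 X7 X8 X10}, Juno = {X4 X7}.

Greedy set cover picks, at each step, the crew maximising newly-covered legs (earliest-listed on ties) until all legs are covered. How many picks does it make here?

Greedy: pick Flint (covers 5 new) → pick Echo (covers 4 new) → pick Atlas (covers 1 new) → pick Iris (covers 1 new). Total picks: 4.

4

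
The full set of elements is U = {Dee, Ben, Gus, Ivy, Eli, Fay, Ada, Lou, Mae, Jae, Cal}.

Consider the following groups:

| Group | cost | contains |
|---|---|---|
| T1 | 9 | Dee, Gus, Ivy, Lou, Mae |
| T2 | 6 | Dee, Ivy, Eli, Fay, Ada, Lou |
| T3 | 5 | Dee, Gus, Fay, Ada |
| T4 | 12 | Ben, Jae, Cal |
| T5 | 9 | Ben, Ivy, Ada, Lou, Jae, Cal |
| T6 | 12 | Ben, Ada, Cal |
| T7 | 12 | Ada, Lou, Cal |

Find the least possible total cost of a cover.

24

T1, T2, T5 together cover every element (T1 ∪ T2 ∪ T5 = {Dee, Ben, Gus, Ivy, Eli, Fay, Ada, Lou, Mae, Jae, Cal}); total cost 9 + 6 + 9 = 24.
No covering selection has total cost below 24.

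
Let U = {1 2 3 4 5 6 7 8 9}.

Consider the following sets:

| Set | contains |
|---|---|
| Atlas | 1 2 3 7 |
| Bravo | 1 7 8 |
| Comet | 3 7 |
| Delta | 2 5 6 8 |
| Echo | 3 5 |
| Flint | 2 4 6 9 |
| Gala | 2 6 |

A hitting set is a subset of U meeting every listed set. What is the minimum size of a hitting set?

Take H = {3, 6, 8}. Each listed set contains at least one of these, so H is a hitting set of size 3.
The sets Bravo, Echo, Gala are pairwise disjoint, so any hitting set needs a separate element for each — at least 3. Hence 3 is optimal.

3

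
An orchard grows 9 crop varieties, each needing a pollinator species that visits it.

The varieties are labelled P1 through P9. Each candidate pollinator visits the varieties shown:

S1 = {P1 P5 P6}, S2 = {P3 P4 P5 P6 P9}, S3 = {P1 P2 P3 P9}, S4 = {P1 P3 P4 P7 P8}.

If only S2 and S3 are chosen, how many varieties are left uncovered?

2

Union of S2, S3 = {P1, P2, P3, P4, P5, P6, P9}.
Not covered: P7, P8 — 2 varieties.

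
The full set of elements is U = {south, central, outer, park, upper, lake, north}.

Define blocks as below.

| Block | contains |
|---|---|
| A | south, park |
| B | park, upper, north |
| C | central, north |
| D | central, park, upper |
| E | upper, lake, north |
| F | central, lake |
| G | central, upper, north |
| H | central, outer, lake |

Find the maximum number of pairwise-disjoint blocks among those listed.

A, H are pairwise disjoint (A={south,park}; H={central,outer,lake}).
Every remaining block overlaps one of these, and no 3 of the listed blocks are pairwise disjoint, so 2 is the maximum.

2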